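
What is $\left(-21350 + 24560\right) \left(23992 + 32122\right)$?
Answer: $180125940$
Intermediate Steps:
$\left(-21350 + 24560\right) \left(23992 + 32122\right) = 3210 \cdot 56114 = 180125940$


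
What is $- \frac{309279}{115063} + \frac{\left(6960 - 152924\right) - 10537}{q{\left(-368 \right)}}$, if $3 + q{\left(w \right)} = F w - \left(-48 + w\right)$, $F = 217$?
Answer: $- \frac{56090402}{78127777} \approx -0.71793$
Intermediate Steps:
$q{\left(w \right)} = 45 + 216 w$ ($q{\left(w \right)} = -3 + \left(217 w - \left(-48 + w\right)\right) = -3 + \left(48 + 216 w\right) = 45 + 216 w$)
$- \frac{309279}{115063} + \frac{\left(6960 - 152924\right) - 10537}{q{\left(-368 \right)}} = - \frac{309279}{115063} + \frac{\left(6960 - 152924\right) - 10537}{45 + 216 \left(-368\right)} = \left(-309279\right) \frac{1}{115063} + \frac{-145964 - 10537}{45 - 79488} = - \frac{309279}{115063} - \frac{156501}{-79443} = - \frac{309279}{115063} - - \frac{17389}{8827} = - \frac{309279}{115063} + \frac{17389}{8827} = - \frac{56090402}{78127777}$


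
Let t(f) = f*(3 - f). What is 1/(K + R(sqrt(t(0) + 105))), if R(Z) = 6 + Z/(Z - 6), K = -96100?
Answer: -736709/70792193561 - 2*sqrt(105)/212376580683 ≈ -1.0407e-5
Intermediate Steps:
R(Z) = 6 + Z/(-6 + Z)
1/(K + R(sqrt(t(0) + 105))) = 1/(-96100 + (-36 + 7*sqrt(0*(3 - 1*0) + 105))/(-6 + sqrt(0*(3 - 1*0) + 105))) = 1/(-96100 + (-36 + 7*sqrt(0*(3 + 0) + 105))/(-6 + sqrt(0*(3 + 0) + 105))) = 1/(-96100 + (-36 + 7*sqrt(0*3 + 105))/(-6 + sqrt(0*3 + 105))) = 1/(-96100 + (-36 + 7*sqrt(0 + 105))/(-6 + sqrt(0 + 105))) = 1/(-96100 + (-36 + 7*sqrt(105))/(-6 + sqrt(105)))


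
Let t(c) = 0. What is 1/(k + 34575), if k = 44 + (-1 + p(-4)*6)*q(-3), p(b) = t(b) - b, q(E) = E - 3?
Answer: 1/34481 ≈ 2.9001e-5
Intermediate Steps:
q(E) = -3 + E
p(b) = -b (p(b) = 0 - b = -b)
k = -94 (k = 44 + (-1 - 1*(-4)*6)*(-3 - 3) = 44 + (-1 + 4*6)*(-6) = 44 + (-1 + 24)*(-6) = 44 + 23*(-6) = 44 - 138 = -94)
1/(k + 34575) = 1/(-94 + 34575) = 1/34481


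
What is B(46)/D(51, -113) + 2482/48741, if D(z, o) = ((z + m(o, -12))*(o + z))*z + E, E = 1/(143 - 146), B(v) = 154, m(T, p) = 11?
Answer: 205318252/4095170079 ≈ 0.050137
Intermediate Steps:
E = -1/3 (E = 1/(-3) = -1/3 ≈ -0.33333)
D(z, o) = -1/3 + z*(11 + z)*(o + z) (D(z, o) = ((z + 11)*(o + z))*z - 1/3 = ((11 + z)*(o + z))*z - 1/3 = z*(11 + z)*(o + z) - 1/3 = -1/3 + z*(11 + z)*(o + z))
B(46)/D(51, -113) + 2482/48741 = 154/(-1/3 + 51**3 + 11*51**2 - 113*51**2 + 11*(-113)*51) + 2482/48741 = 154/(-1/3 + 132651 + 11*2601 - 113*2601 - 63393) + 2482*(1/48741) = 154/(-1/3 + 132651 + 28611 - 293913 - 63393) + 2482/48741 = 154/(-588133/3) + 2482/48741 = 154*(-3/588133) + 2482/48741 = -66/84019 + 2482/48741 = 205318252/4095170079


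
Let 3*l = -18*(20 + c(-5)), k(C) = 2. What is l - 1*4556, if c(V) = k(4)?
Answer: -4688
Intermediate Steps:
c(V) = 2
l = -132 (l = (-18*(20 + 2))/3 = (-18*22)/3 = (⅓)*(-396) = -132)
l - 1*4556 = -132 - 1*4556 = -132 - 4556 = -4688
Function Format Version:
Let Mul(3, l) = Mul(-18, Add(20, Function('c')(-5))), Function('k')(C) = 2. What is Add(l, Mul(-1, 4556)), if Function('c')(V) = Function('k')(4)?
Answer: -4688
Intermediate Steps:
Function('c')(V) = 2
l = -132 (l = Mul(Rational(1, 3), Mul(-18, Add(20, 2))) = Mul(Rational(1, 3), Mul(-18, 22)) = Mul(Rational(1, 3), -396) = -132)
Add(l, Mul(-1, 4556)) = Add(-132, Mul(-1, 4556)) = Add(-132, -4556) = -4688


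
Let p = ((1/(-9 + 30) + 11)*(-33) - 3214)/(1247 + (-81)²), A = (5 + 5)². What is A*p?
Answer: -313125/6832 ≈ -45.832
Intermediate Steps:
A = 100 (A = 10² = 100)
p = -12525/27328 (p = ((1/21 + 11)*(-33) - 3214)/(1247 + 6561) = ((1/21 + 11)*(-33) - 3214)/7808 = ((232/21)*(-33) - 3214)*(1/7808) = (-2552/7 - 3214)*(1/7808) = -25050/7*1/7808 = -12525/27328 ≈ -0.45832)
A*p = 100*(-12525/27328) = -313125/6832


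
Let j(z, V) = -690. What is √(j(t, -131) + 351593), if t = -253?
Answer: √350903 ≈ 592.37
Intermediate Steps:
√(j(t, -131) + 351593) = √(-690 + 351593) = √350903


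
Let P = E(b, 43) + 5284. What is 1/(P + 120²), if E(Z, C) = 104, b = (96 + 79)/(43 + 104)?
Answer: 1/19788 ≈ 5.0536e-5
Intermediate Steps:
b = 25/21 (b = 175/147 = 175*(1/147) = 25/21 ≈ 1.1905)
P = 5388 (P = 104 + 5284 = 5388)
1/(P + 120²) = 1/(5388 + 120²) = 1/(5388 + 14400) = 1/19788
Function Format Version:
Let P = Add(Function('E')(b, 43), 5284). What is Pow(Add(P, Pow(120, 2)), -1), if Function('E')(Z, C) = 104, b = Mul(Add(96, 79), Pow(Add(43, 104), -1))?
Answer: Rational(1, 19788) ≈ 5.0536e-5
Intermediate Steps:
b = Rational(25, 21) (b = Mul(175, Pow(147, -1)) = Mul(175, Rational(1, 147)) = Rational(25, 21) ≈ 1.1905)
P = 5388 (P = Add(104, 5284) = 5388)
Pow(Add(P, Pow(120, 2)), -1) = Pow(Add(5388, Pow(120, 2)), -1) = Pow(Add(5388, 14400), -1) = Pow(19788, -1) = Rational(1, 19788)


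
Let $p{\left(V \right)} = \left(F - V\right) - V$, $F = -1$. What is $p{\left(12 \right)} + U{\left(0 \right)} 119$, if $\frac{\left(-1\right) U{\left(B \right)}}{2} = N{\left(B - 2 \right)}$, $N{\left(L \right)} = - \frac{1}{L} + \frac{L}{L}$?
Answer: $-382$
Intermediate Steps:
$p{\left(V \right)} = -1 - 2 V$ ($p{\left(V \right)} = \left(-1 - V\right) - V = -1 - 2 V$)
$N{\left(L \right)} = 1 - \frac{1}{L}$ ($N{\left(L \right)} = - \frac{1}{L} + 1 = 1 - \frac{1}{L}$)
$U{\left(B \right)} = - \frac{2 \left(-3 + B\right)}{-2 + B}$ ($U{\left(B \right)} = - 2 \frac{-1 + \left(B - 2\right)}{B - 2} = - 2 \frac{-1 + \left(-2 + B\right)}{-2 + B} = - 2 \frac{-3 + B}{-2 + B} = - \frac{2 \left(-3 + B\right)}{-2 + B}$)
$p{\left(12 \right)} + U{\left(0 \right)} 119 = \left(-1 - 24\right) + \frac{2 \left(3 - 0\right)}{-2 + 0} \cdot 119 = \left(-1 - 24\right) + \frac{2 \left(3 + 0\right)}{-2} \cdot 119 = -25 + 2 \left(- \frac{1}{2}\right) 3 \cdot 119 = -25 - 357 = -382$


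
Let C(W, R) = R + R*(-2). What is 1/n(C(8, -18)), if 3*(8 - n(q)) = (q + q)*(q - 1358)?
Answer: 1/16088 ≈ 6.2158e-5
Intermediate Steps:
C(W, R) = -R (C(W, R) = R - 2*R = -R)
n(q) = 8 - 2*q*(-1358 + q)/3 (n(q) = 8 - (q + q)*(q - 1358)/3 = 8 - 2*q*(-1358 + q)/3)
1/n(C(8, -18)) = 1/(8 - 2*(-1*(-18))**2/3 + 2716*(-1*(-18))/3) = 1/(8 - 2/3*18**2 + (2716/3)*18) = 1/(8 - 2/3*324 + 16296) = 1/(8 - 216 + 16296) = 1/16088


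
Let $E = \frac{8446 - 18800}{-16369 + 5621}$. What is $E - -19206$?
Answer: $\frac{103218221}{5374} \approx 19207.0$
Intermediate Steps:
$E = \frac{5177}{5374}$ ($E = - \frac{10354}{-10748} = \left(-10354\right) \left(- \frac{1}{10748}\right) = \frac{5177}{5374} \approx 0.96334$)
$E - -19206 = \frac{5177}{5374} - -19206 = \frac{5177}{5374} + 19206 = \frac{103218221}{5374}$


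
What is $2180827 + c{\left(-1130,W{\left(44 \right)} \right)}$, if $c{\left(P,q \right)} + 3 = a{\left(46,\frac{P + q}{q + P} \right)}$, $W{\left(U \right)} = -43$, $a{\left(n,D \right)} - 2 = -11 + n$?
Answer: $2180861$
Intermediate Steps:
$a{\left(n,D \right)} = -9 + n$ ($a{\left(n,D \right)} = 2 + \left(-11 + n\right) = -9 + n$)
$c{\left(P,q \right)} = 34$ ($c{\left(P,q \right)} = -3 + \left(-9 + 46\right) = -3 + 37 = 34$)
$2180827 + c{\left(-1130,W{\left(44 \right)} \right)} = 2180827 + 34 = 2180861$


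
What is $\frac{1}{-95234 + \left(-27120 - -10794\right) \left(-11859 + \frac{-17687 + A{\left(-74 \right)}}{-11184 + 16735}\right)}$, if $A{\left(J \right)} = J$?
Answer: $\frac{5551}{1074490620886} \approx 5.1662 \cdot 10^{-9}$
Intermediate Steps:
$\frac{1}{-95234 + \left(-27120 - -10794\right) \left(-11859 + \frac{-17687 + A{\left(-74 \right)}}{-11184 + 16735}\right)} = \frac{1}{-95234 + \left(-27120 - -10794\right) \left(-11859 + \frac{-17687 - 74}{-11184 + 16735}\right)} = \frac{1}{-95234 + \left(-27120 + 10794\right) \left(-11859 - \frac{17761}{5551}\right)} = \frac{1}{-95234 - 16326 \left(-11859 - \frac{17761}{5551}\right)} = \frac{1}{-95234 - - \frac{1075019264820}{5551}} = \frac{1}{-95234 + \frac{1075019264820}{5551}} = \frac{1}{\frac{1074490620886}{5551}} = \frac{5551}{1074490620886}$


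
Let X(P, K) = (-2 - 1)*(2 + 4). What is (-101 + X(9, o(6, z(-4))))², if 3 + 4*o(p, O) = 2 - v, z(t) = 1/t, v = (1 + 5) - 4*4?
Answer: 14161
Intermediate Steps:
v = -10 (v = 6 - 16 = -10)
o(p, O) = 9/4 (o(p, O) = -¾ + (2 - 1*(-10))/4 = -¾ + (2 + 10)/4 = -¾ + (¼)*12 = -¾ + 3 = 9/4)
X(P, K) = -18 (X(P, K) = -3*6 = -18)
(-101 + X(9, o(6, z(-4))))² = (-101 - 18)² = (-119)² = 14161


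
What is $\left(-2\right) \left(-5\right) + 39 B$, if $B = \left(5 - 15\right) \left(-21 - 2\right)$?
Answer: $8980$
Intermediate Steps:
$B = 230$ ($B = \left(-10\right) \left(-23\right) = 230$)
$\left(-2\right) \left(-5\right) + 39 B = \left(-2\right) \left(-5\right) + 39 \cdot 230 = 10 + 8970 = 8980$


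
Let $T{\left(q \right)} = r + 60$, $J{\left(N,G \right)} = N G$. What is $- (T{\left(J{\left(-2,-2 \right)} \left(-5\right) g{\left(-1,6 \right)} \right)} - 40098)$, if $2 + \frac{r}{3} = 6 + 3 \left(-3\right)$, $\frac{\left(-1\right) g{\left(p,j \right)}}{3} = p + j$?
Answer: $40053$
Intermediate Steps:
$g{\left(p,j \right)} = - 3 j - 3 p$ ($g{\left(p,j \right)} = - 3 \left(p + j\right) = - 3 \left(j + p\right) = - 3 j - 3 p$)
$J{\left(N,G \right)} = G N$
$r = -15$ ($r = -6 + 3 \left(6 + 3 \left(-3\right)\right) = -6 + 3 \left(6 - 9\right) = -6 + 3 \left(-3\right) = -6 - 9 = -15$)
$T{\left(q \right)} = 45$ ($T{\left(q \right)} = -15 + 60 = 45$)
$- (T{\left(J{\left(-2,-2 \right)} \left(-5\right) g{\left(-1,6 \right)} \right)} - 40098) = - (45 - 40098) = \left(-1\right) \left(-40053\right) = 40053$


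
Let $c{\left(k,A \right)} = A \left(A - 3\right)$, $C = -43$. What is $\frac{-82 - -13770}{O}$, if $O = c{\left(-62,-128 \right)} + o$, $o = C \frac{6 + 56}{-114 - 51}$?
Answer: $\frac{1129260}{1384693} \approx 0.81553$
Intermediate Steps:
$c{\left(k,A \right)} = A \left(-3 + A\right)$
$o = \frac{2666}{165}$ ($o = - 43 \frac{6 + 56}{-114 - 51} = - 43 \frac{62}{-165} = - 43 \cdot 62 \left(- \frac{1}{165}\right) = \left(-43\right) \left(- \frac{62}{165}\right) = \frac{2666}{165} \approx 16.158$)
$O = \frac{2769386}{165}$ ($O = - 128 \left(-3 - 128\right) + \frac{2666}{165} = \left(-128\right) \left(-131\right) + \frac{2666}{165} = 16768 + \frac{2666}{165} = \frac{2769386}{165} \approx 16784.0$)
$\frac{-82 - -13770}{O} = \frac{-82 - -13770}{\frac{2769386}{165}} = \left(-82 + 13770\right) \frac{165}{2769386} = 13688 \cdot \frac{165}{2769386} = \frac{1129260}{1384693}$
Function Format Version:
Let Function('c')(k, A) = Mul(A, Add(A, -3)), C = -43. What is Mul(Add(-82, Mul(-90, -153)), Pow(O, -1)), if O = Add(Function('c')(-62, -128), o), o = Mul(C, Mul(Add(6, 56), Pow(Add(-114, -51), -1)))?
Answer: Rational(1129260, 1384693) ≈ 0.81553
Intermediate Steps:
Function('c')(k, A) = Mul(A, Add(-3, A))
o = Rational(2666, 165) (o = Mul(-43, Mul(Add(6, 56), Pow(Add(-114, -51), -1))) = Mul(-43, Mul(62, Pow(-165, -1))) = Mul(-43, Mul(62, Rational(-1, 165))) = Mul(-43, Rational(-62, 165)) = Rational(2666, 165) ≈ 16.158)
O = Rational(2769386, 165) (O = Add(Mul(-128, Add(-3, -128)), Rational(2666, 165)) = Add(Mul(-128, -131), Rational(2666, 165)) = Add(16768, Rational(2666, 165)) = Rational(2769386, 165) ≈ 16784.)
Mul(Add(-82, Mul(-90, -153)), Pow(O, -1)) = Mul(Add(-82, Mul(-90, -153)), Pow(Rational(2769386, 165), -1)) = Mul(Add(-82, 13770), Rational(165, 2769386)) = Mul(13688, Rational(165, 2769386)) = Rational(1129260, 1384693)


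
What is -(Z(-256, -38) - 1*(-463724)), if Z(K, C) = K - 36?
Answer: -463432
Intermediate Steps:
Z(K, C) = -36 + K
-(Z(-256, -38) - 1*(-463724)) = -((-36 - 256) - 1*(-463724)) = -(-292 + 463724) = -1*463432 = -463432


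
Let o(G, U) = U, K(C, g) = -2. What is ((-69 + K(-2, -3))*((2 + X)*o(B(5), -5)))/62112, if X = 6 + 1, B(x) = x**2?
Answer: 1065/20704 ≈ 0.051439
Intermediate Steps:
X = 7
((-69 + K(-2, -3))*((2 + X)*o(B(5), -5)))/62112 = ((-69 - 2)*((2 + 7)*(-5)))/62112 = -639*(-5)*(1/62112) = -71*(-45)*(1/62112) = 3195*(1/62112) = 1065/20704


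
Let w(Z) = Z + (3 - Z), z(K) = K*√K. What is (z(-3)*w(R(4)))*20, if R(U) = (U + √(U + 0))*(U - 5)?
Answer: -180*I*√3 ≈ -311.77*I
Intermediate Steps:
z(K) = K^(3/2)
R(U) = (-5 + U)*(U + √U) (R(U) = (U + √U)*(-5 + U) = (-5 + U)*(U + √U))
w(Z) = 3
(z(-3)*w(R(4)))*20 = ((-3)^(3/2)*3)*20 = (-3*I*√3*3)*20 = -9*I*√3*20 = -180*I*√3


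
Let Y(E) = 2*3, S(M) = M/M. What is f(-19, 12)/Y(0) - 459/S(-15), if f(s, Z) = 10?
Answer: -1372/3 ≈ -457.33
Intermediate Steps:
S(M) = 1
Y(E) = 6
f(-19, 12)/Y(0) - 459/S(-15) = 10/6 - 459/1 = 10*(⅙) - 459*1 = 5/3 - 459 = -1372/3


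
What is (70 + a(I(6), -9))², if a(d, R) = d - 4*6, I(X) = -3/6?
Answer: 8281/4 ≈ 2070.3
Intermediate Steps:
I(X) = -½ (I(X) = -3*⅙ = -½)
a(d, R) = -24 + d (a(d, R) = d - 24 = -24 + d)
(70 + a(I(6), -9))² = (70 + (-24 - ½))² = (70 - 49/2)² = (91/2)² = 8281/4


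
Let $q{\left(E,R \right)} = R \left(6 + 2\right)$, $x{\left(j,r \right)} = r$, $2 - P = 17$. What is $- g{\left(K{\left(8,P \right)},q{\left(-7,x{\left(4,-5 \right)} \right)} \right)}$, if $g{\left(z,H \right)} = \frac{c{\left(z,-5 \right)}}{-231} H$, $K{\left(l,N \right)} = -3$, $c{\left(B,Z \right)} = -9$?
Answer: $\frac{120}{77} \approx 1.5584$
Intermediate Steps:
$P = -15$ ($P = 2 - 17 = -15$)
$q{\left(E,R \right)} = 8 R$ ($q{\left(E,R \right)} = R 8 = 8 R$)
$g{\left(z,H \right)} = \frac{3 H}{77}$ ($g{\left(z,H \right)} = - \frac{9}{-231} H = \left(-9\right) \left(- \frac{1}{231}\right) H = \frac{3 H}{77}$)
$- g{\left(K{\left(8,P \right)},q{\left(-7,x{\left(4,-5 \right)} \right)} \right)} = - \frac{3 \cdot 8 \left(-5\right)}{77} = - \frac{3 \left(-40\right)}{77} = \left(-1\right) \left(- \frac{120}{77}\right) = \frac{120}{77}$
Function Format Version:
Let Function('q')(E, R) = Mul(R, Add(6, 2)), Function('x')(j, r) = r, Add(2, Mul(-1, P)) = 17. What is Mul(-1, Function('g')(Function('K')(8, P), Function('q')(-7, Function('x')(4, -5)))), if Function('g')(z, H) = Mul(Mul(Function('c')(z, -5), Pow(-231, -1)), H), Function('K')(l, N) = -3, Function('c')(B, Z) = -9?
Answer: Rational(120, 77) ≈ 1.5584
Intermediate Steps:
P = -15 (P = Add(2, Mul(-1, 17)) = Add(2, -17) = -15)
Function('q')(E, R) = Mul(8, R) (Function('q')(E, R) = Mul(R, 8) = Mul(8, R))
Function('g')(z, H) = Mul(Rational(3, 77), H) (Function('g')(z, H) = Mul(Mul(-9, Pow(-231, -1)), H) = Mul(Mul(-9, Rational(-1, 231)), H) = Mul(Rational(3, 77), H))
Mul(-1, Function('g')(Function('K')(8, P), Function('q')(-7, Function('x')(4, -5)))) = Mul(-1, Mul(Rational(3, 77), Mul(8, -5))) = Mul(-1, Mul(Rational(3, 77), -40)) = Mul(-1, Rational(-120, 77)) = Rational(120, 77)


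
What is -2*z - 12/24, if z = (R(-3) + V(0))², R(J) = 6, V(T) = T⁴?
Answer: -145/2 ≈ -72.500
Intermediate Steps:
z = 36 (z = (6 + 0⁴)² = (6 + 0)² = 6² = 36)
-2*z - 12/24 = -2*36 - 12/24 = -72 + (1/24)*(-12) = -72 - ½ = -145/2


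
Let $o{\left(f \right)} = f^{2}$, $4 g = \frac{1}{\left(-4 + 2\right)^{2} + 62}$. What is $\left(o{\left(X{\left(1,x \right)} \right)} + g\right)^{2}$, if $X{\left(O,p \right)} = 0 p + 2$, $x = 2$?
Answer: $\frac{1117249}{69696} \approx 16.03$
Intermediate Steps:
$X{\left(O,p \right)} = 2$ ($X{\left(O,p \right)} = 0 + 2 = 2$)
$g = \frac{1}{264}$ ($g = \frac{1}{4 \left(\left(-4 + 2\right)^{2} + 62\right)} = \frac{1}{4 \left(\left(-2\right)^{2} + 62\right)} = \frac{1}{4 \left(4 + 62\right)} = \frac{1}{4 \cdot 66} = \frac{1}{4} \cdot \frac{1}{66} = \frac{1}{264} \approx 0.0037879$)
$\left(o{\left(X{\left(1,x \right)} \right)} + g\right)^{2} = \left(2^{2} + \frac{1}{264}\right)^{2} = \left(4 + \frac{1}{264}\right)^{2} = \left(\frac{1057}{264}\right)^{2} = \frac{1117249}{69696}$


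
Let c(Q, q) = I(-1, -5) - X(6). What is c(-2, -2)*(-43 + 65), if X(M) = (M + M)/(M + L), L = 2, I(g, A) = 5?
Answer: 77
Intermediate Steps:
X(M) = 2*M/(2 + M) (X(M) = (M + M)/(M + 2) = (2*M)/(2 + M) = 2*M/(2 + M))
c(Q, q) = 7/2 (c(Q, q) = 5 - 2*6/(2 + 6) = 5 - 2*6/8 = 5 - 1*3/2 = 5 - 3/2 = 7/2)
c(-2, -2)*(-43 + 65) = 7*(-43 + 65)/2 = (7/2)*22 = 77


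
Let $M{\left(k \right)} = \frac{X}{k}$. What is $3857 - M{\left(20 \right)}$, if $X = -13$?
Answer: $\frac{77153}{20} \approx 3857.6$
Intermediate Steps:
$M{\left(k \right)} = - \frac{13}{k}$
$3857 - M{\left(20 \right)} = 3857 - - \frac{13}{20} = 3857 + \frac{13}{20} = \frac{77153}{20}$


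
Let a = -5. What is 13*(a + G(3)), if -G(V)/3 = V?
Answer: -182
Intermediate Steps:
G(V) = -3*V
13*(a + G(3)) = 13*(-5 - 3*3) = 13*(-5 - 9) = 13*(-14) = -182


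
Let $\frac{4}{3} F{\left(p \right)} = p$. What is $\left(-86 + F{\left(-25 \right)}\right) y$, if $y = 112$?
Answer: $-11732$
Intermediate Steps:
$F{\left(p \right)} = \frac{3 p}{4}$
$\left(-86 + F{\left(-25 \right)}\right) y = \left(-86 + \frac{3}{4} \left(-25\right)\right) 112 = \left(-86 - \frac{75}{4}\right) 112 = \left(- \frac{419}{4}\right) 112 = -11732$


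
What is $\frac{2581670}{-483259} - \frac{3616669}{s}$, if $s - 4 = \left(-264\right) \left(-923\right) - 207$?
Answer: $- \frac{339477779643}{16808369353} \approx -20.197$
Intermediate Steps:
$s = 243469$ ($s = 4 - -243465 = 4 + \left(243672 - 207\right) = 4 + 243465 = 243469$)
$\frac{2581670}{-483259} - \frac{3616669}{s} = \frac{2581670}{-483259} - \frac{3616669}{243469} = 2581670 \left(- \frac{1}{483259}\right) - \frac{3616669}{243469} = - \frac{368810}{69037} - \frac{3616669}{243469} = - \frac{339477779643}{16808369353}$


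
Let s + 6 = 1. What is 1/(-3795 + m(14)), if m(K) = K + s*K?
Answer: -1/3851 ≈ -0.00025967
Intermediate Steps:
s = -5 (s = -6 + 1 = -5)
m(K) = -4*K (m(K) = K - 5*K = -4*K)
1/(-3795 + m(14)) = 1/(-3795 - 4*14) = 1/(-3795 - 56) = 1/(-3851) = -1/3851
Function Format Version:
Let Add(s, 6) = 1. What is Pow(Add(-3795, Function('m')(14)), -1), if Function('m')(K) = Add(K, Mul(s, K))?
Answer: Rational(-1, 3851) ≈ -0.00025967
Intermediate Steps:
s = -5 (s = Add(-6, 1) = -5)
Function('m')(K) = Mul(-4, K) (Function('m')(K) = Add(K, Mul(-5, K)) = Mul(-4, K))
Pow(Add(-3795, Function('m')(14)), -1) = Pow(Add(-3795, Mul(-4, 14)), -1) = Pow(Add(-3795, -56), -1) = Pow(-3851, -1) = Rational(-1, 3851)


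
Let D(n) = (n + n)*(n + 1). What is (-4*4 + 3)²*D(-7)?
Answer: 14196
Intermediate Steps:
D(n) = 2*n*(1 + n) (D(n) = (2*n)*(1 + n) = 2*n*(1 + n))
(-4*4 + 3)²*D(-7) = (-4*4 + 3)²*(2*(-7)*(1 - 7)) = (-16 + 3)²*(2*(-7)*(-6)) = (-13)²*84 = 169*84 = 14196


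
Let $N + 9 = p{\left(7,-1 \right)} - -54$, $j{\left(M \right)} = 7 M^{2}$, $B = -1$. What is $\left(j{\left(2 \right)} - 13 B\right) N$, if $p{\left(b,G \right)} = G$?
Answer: $1804$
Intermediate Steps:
$N = 44$ ($N = -9 - -53 = -9 + \left(-1 + 54\right) = -9 + 53 = 44$)
$\left(j{\left(2 \right)} - 13 B\right) N = \left(7 \cdot 2^{2} - -13\right) 44 = \left(7 \cdot 4 + 13\right) 44 = \left(28 + 13\right) 44 = 41 \cdot 44 = 1804$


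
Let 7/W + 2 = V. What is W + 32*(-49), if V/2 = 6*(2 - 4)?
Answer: -40775/26 ≈ -1568.3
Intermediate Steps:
V = -24 (V = 2*(6*(2 - 4)) = 2*(6*(-2)) = 2*(-12) = -24)
W = -7/26 (W = 7/(-2 - 24) = 7/(-26) = 7*(-1/26) = -7/26 ≈ -0.26923)
W + 32*(-49) = -7/26 + 32*(-49) = -7/26 - 1568 = -40775/26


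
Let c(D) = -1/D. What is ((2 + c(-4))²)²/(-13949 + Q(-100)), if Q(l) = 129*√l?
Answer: -91519389/50237107456 - 4231845*I/25118553728 ≈ -0.0018217 - 0.00016847*I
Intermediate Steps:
((2 + c(-4))²)²/(-13949 + Q(-100)) = ((2 - 1/(-4))²)²/(-13949 + 129*√(-100)) = ((2 - 1*(-¼))²)²/(-13949 + 129*(10*I)) = ((2 + ¼)²)²/(-13949 + 1290*I) = ((9/4)²)²*((-13949 - 1290*I)/196238701) = (81/16)²*((-13949 - 1290*I)/196238701) = 6561*((-13949 - 1290*I)/196238701)/256 = 6561*(-13949 - 1290*I)/50237107456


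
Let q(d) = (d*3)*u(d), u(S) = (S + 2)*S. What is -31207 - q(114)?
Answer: -4553815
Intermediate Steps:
u(S) = S*(2 + S) (u(S) = (2 + S)*S = S*(2 + S))
q(d) = 3*d²*(2 + d) (q(d) = (d*3)*(d*(2 + d)) = (3*d)*(d*(2 + d)) = 3*d²*(2 + d))
-31207 - q(114) = -31207 - 3*114²*(2 + 114) = -31207 - 3*12996*116 = -31207 - 1*4522608 = -31207 - 4522608 = -4553815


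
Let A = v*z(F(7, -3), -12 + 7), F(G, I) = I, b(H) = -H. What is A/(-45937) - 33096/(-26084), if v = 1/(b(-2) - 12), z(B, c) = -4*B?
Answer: 1900452816/1497775885 ≈ 1.2689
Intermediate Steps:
v = -⅒ (v = 1/(-1*(-2) - 12) = 1/(2 - 12) = 1/(-10) = -⅒ ≈ -0.10000)
A = -6/5 (A = -(-2)*(-3)/5 = -⅒*12 = -6/5 ≈ -1.2000)
A/(-45937) - 33096/(-26084) = -6/5/(-45937) - 33096/(-26084) = -6/5*(-1/45937) - 33096*(-1/26084) = 6/229685 + 8274/6521 = 1900452816/1497775885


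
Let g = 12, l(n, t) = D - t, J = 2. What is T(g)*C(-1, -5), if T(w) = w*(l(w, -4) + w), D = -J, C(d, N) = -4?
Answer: -672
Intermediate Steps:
D = -2 (D = -1*2 = -2)
l(n, t) = -2 - t
T(w) = w*(2 + w) (T(w) = w*((-2 - 1*(-4)) + w) = w*((-2 + 4) + w) = w*(2 + w))
T(g)*C(-1, -5) = (12*(2 + 12))*(-4) = (12*14)*(-4) = 168*(-4) = -672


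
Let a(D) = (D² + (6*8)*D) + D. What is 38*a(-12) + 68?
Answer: -16804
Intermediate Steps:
a(D) = D² + 49*D (a(D) = (D² + 48*D) + D = D² + 49*D)
38*a(-12) + 68 = 38*(-12*(49 - 12)) + 68 = 38*(-12*37) + 68 = 38*(-444) + 68 = -16872 + 68 = -16804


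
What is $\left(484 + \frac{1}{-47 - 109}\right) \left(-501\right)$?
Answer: $- \frac{12609001}{52} \approx -2.4248 \cdot 10^{5}$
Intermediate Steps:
$\left(484 + \frac{1}{-47 - 109}\right) \left(-501\right) = \left(484 + \frac{1}{-156}\right) \left(-501\right) = \left(484 - \frac{1}{156}\right) \left(-501\right) = \frac{75503}{156} \left(-501\right) = - \frac{12609001}{52}$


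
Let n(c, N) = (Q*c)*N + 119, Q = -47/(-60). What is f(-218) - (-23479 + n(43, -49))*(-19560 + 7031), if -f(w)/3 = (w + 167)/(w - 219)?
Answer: -8216203392997/26220 ≈ -3.1336e+8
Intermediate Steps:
Q = 47/60 (Q = -47*(-1/60) = 47/60 ≈ 0.78333)
f(w) = -3*(167 + w)/(-219 + w) (f(w) = -3*(w + 167)/(w - 219) = -3*(167 + w)/(-219 + w))
n(c, N) = 119 + 47*N*c/60 (n(c, N) = (47*c/60)*N + 119 = 47*N*c/60 + 119 = 119 + 47*N*c/60)
f(-218) - (-23479 + n(43, -49))*(-19560 + 7031) = 3*(-167 - 1*(-218))/(-219 - 218) - (-23479 + (119 + (47/60)*(-49)*43))*(-19560 + 7031) = 3*(-167 + 218)/(-437) - (-23479 + (119 - 99029/60))*(-12529) = 3*(-1/437)*51 - (-23479 - 91889/60)*(-12529) = -153/437 - (-1500629)*(-12529)/60 = -153/437 - 1*18801380741/60 = -153/437 - 18801380741/60 = -8216203392997/26220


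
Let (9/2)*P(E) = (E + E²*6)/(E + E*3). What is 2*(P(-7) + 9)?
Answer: 121/9 ≈ 13.444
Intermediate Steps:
P(E) = (E + 6*E²)/(18*E) (P(E) = 2*((E + E²*6)/(E + E*3))/9 = 2*((E + 6*E²)/(E + 3*E))/9 = 2*((E + 6*E²)/((4*E)))/9 = 2*((E + 6*E²)*(1/(4*E)))/9 = 2*((E + 6*E²)/(4*E))/9 = (E + 6*E²)/(18*E))
2*(P(-7) + 9) = 2*((1/18 + (⅓)*(-7)) + 9) = 2*((1/18 - 7/3) + 9) = 2*(-41/18 + 9) = 2*(121/18) = 121/9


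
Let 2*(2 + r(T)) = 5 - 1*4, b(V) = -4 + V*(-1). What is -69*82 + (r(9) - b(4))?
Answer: -11303/2 ≈ -5651.5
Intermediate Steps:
b(V) = -4 - V
r(T) = -3/2 (r(T) = -2 + (5 - 1*4)/2 = -2 + (5 - 4)/2 = -2 + (1/2)*1 = -2 + 1/2 = -3/2)
-69*82 + (r(9) - b(4)) = -69*82 + (-3/2 - (-4 - 1*4)) = -5658 + (-3/2 - (-4 - 4)) = -5658 + (-3/2 - 1*(-8)) = -5658 + (-3/2 + 8) = -5658 + 13/2 = -11303/2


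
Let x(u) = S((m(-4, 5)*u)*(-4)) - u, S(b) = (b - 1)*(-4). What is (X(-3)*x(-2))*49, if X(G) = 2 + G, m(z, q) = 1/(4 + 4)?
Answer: -98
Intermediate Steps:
m(z, q) = ⅛ (m(z, q) = 1/8 = ⅛)
S(b) = 4 - 4*b (S(b) = (-1 + b)*(-4) = 4 - 4*b)
x(u) = 4 + u (x(u) = (4 - 4*u/8*(-4)) - u = (4 - (-2)*u) - u = (4 + 2*u) - u = 4 + u)
(X(-3)*x(-2))*49 = ((2 - 3)*(4 - 2))*49 = -1*2*49 = -2*49 = -98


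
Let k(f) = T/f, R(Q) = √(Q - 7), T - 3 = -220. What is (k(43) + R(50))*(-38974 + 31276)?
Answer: 1670466/43 - 7698*√43 ≈ -11631.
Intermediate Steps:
T = -217 (T = 3 - 220 = -217)
R(Q) = √(-7 + Q)
k(f) = -217/f
(k(43) + R(50))*(-38974 + 31276) = (-217/43 + √(-7 + 50))*(-38974 + 31276) = (-217*1/43 + √43)*(-7698) = (-217/43 + √43)*(-7698) = 1670466/43 - 7698*√43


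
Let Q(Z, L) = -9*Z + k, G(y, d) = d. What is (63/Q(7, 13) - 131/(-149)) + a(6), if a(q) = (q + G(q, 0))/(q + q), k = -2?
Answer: 7941/19370 ≈ 0.40996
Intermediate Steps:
Q(Z, L) = -2 - 9*Z (Q(Z, L) = -9*Z - 2 = -2 - 9*Z)
a(q) = 1/2 (a(q) = (q + 0)/(q + q) = q/((2*q)) = q*(1/(2*q)) = 1/2)
(63/Q(7, 13) - 131/(-149)) + a(6) = (63/(-2 - 9*7) - 131/(-149)) + 1/2 = (63/(-2 - 63) - 131*(-1/149)) + 1/2 = (63/(-65) + 131/149) + 1/2 = (63*(-1/65) + 131/149) + 1/2 = (-63/65 + 131/149) + 1/2 = -872/9685 + 1/2 = 7941/19370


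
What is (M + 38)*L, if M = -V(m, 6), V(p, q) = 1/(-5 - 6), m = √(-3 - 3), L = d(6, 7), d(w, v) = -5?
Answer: -2095/11 ≈ -190.45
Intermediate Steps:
L = -5
m = I*√6 (m = √(-6) = I*√6 ≈ 2.4495*I)
V(p, q) = -1/11 (V(p, q) = 1/(-11) = -1/11)
M = 1/11 (M = -1*(-1/11) = 1/11 ≈ 0.090909)
(M + 38)*L = (1/11 + 38)*(-5) = (419/11)*(-5) = -2095/11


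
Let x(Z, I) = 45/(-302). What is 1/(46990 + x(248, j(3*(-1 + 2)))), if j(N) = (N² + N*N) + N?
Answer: 302/14190935 ≈ 2.1281e-5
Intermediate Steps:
j(N) = N + 2*N² (j(N) = (N² + N²) + N = 2*N² + N = N + 2*N²)
x(Z, I) = -45/302 (x(Z, I) = 45*(-1/302) = -45/302)
1/(46990 + x(248, j(3*(-1 + 2)))) = 1/(46990 - 45/302) = 1/(14190935/302) = 302/14190935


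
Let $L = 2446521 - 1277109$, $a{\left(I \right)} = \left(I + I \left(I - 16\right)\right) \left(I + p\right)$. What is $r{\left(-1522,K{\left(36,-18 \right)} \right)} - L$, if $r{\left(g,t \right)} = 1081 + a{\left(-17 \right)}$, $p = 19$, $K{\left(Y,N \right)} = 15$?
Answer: $-1167243$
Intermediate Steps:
$a{\left(I \right)} = \left(19 + I\right) \left(I + I \left(-16 + I\right)\right)$ ($a{\left(I \right)} = \left(I + I \left(I - 16\right)\right) \left(I + 19\right) = \left(I + I \left(-16 + I\right)\right) \left(19 + I\right) = \left(19 + I\right) \left(I + I \left(-16 + I\right)\right)$)
$r{\left(g,t \right)} = 2169$ ($r{\left(g,t \right)} = 1081 - 17 \left(-285 + \left(-17\right)^{2} + 4 \left(-17\right)\right) = 1081 - 17 \left(-285 + 289 - 68\right) = 1081 - -1088 = 1081 + 1088 = 2169$)
$L = 1169412$ ($L = 2446521 - 1277109 = 1169412$)
$r{\left(-1522,K{\left(36,-18 \right)} \right)} - L = 2169 - 1169412 = -1167243$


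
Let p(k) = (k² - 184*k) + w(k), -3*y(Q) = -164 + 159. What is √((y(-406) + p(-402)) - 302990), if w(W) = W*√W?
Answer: √(-606747 - 3618*I*√402)/3 ≈ 15.494 - 260.11*I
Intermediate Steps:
y(Q) = 5/3 (y(Q) = -(-164 + 159)/3 = -⅓*(-5) = 5/3)
w(W) = W^(3/2)
p(k) = k² + k^(3/2) - 184*k (p(k) = (k² - 184*k) + k^(3/2) = k² + k^(3/2) - 184*k)
√((y(-406) + p(-402)) - 302990) = √((5/3 + ((-402)² + (-402)^(3/2) - 184*(-402))) - 302990) = √((5/3 + (161604 - 402*I*√402 + 73968)) - 302990) = √((5/3 + (235572 - 402*I*√402)) - 302990) = √((706721/3 - 402*I*√402) - 302990) = √(-202249/3 - 402*I*√402)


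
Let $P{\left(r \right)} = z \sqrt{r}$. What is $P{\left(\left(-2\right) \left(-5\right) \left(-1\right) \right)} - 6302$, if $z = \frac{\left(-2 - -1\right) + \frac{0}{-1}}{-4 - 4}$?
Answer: $-6302 + \frac{i \sqrt{10}}{8} \approx -6302.0 + 0.39528 i$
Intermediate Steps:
$z = \frac{1}{8}$ ($z = \frac{\left(-2 + 1\right) + 0 \left(-1\right)}{-8} = \left(-1 + 0\right) \left(- \frac{1}{8}\right) = \left(-1\right) \left(- \frac{1}{8}\right) = \frac{1}{8} \approx 0.125$)
$P{\left(r \right)} = \frac{\sqrt{r}}{8}$
$P{\left(\left(-2\right) \left(-5\right) \left(-1\right) \right)} - 6302 = \frac{\sqrt{\left(-2\right) \left(-5\right) \left(-1\right)}}{8} - 6302 = \frac{\sqrt{10 \left(-1\right)}}{8} - 6302 = \frac{\sqrt{-10}}{8} - 6302 = \frac{i \sqrt{10}}{8} - 6302 = -6302 + \frac{i \sqrt{10}}{8}$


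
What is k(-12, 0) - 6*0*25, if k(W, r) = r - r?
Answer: 0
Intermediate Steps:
k(W, r) = 0
k(-12, 0) - 6*0*25 = 0 - 6*0*25 = 0 + 0*25 = 0 + 0 = 0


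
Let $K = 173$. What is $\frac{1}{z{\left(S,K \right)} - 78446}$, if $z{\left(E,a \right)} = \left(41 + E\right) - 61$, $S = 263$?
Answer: $- \frac{1}{78203} \approx -1.2787 \cdot 10^{-5}$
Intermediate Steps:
$z{\left(E,a \right)} = -20 + E$
$\frac{1}{z{\left(S,K \right)} - 78446} = \frac{1}{\left(-20 + 263\right) - 78446} = \frac{1}{243 - 78446} = \frac{1}{-78203} = - \frac{1}{78203}$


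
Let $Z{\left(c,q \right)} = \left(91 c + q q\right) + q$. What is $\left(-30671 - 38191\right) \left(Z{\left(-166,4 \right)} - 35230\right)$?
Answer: $3464860392$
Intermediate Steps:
$Z{\left(c,q \right)} = q + q^{2} + 91 c$ ($Z{\left(c,q \right)} = \left(91 c + q^{2}\right) + q = \left(q^{2} + 91 c\right) + q = q + q^{2} + 91 c$)
$\left(-30671 - 38191\right) \left(Z{\left(-166,4 \right)} - 35230\right) = \left(-30671 - 38191\right) \left(\left(4 + 4^{2} + 91 \left(-166\right)\right) - 35230\right) = - 68862 \left(\left(4 + 16 - 15106\right) - 35230\right) = - 68862 \left(-15086 - 35230\right) = \left(-68862\right) \left(-50316\right) = 3464860392$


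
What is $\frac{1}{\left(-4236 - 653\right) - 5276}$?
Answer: $- \frac{1}{10165} \approx -9.8377 \cdot 10^{-5}$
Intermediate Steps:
$\frac{1}{\left(-4236 - 653\right) - 5276} = \frac{1}{-4889 - 5276} = \frac{1}{-10165} = - \frac{1}{10165}$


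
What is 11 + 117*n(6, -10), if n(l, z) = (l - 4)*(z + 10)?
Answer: 11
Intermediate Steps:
n(l, z) = (-4 + l)*(10 + z)
11 + 117*n(6, -10) = 11 + 117*(-40 - 4*(-10) + 10*6 + 6*(-10)) = 11 + 117*(-40 + 40 + 60 - 60) = 11 + 117*0 = 11 + 0 = 11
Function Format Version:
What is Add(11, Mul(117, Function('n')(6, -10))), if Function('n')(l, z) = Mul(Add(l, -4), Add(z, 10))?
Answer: 11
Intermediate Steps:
Function('n')(l, z) = Mul(Add(-4, l), Add(10, z))
Add(11, Mul(117, Function('n')(6, -10))) = Add(11, Mul(117, Add(-40, Mul(-4, -10), Mul(10, 6), Mul(6, -10)))) = Add(11, Mul(117, Add(-40, 40, 60, -60))) = Add(11, Mul(117, 0)) = Add(11, 0) = 11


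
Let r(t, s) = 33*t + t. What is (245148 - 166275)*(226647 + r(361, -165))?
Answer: 18844416033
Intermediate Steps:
r(t, s) = 34*t
(245148 - 166275)*(226647 + r(361, -165)) = (245148 - 166275)*(226647 + 34*361) = 78873*(226647 + 12274) = 78873*238921 = 18844416033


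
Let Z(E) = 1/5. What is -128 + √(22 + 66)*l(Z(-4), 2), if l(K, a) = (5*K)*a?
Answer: -128 + 4*√22 ≈ -109.24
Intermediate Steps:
Z(E) = ⅕
l(K, a) = 5*K*a
-128 + √(22 + 66)*l(Z(-4), 2) = -128 + √(22 + 66)*(5*(⅕)*2) = -128 + √88*2 = -128 + (2*√22)*2 = -128 + 4*√22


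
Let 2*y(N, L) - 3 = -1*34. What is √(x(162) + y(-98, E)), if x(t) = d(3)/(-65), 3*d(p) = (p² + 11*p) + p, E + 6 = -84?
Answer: I*√10634/26 ≈ 3.9662*I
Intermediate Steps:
E = -90 (E = -6 - 84 = -90)
y(N, L) = -31/2 (y(N, L) = 3/2 + (-1*34)/2 = 3/2 + (½)*(-34) = 3/2 - 17 = -31/2)
d(p) = 4*p + p²/3 (d(p) = ((p² + 11*p) + p)/3 = (p² + 12*p)/3 = 4*p + p²/3)
x(t) = -3/13 (x(t) = ((⅓)*3*(12 + 3))/(-65) = ((⅓)*3*15)*(-1/65) = 15*(-1/65) = -3/13)
√(x(162) + y(-98, E)) = √(-3/13 - 31/2) = √(-409/26) = I*√10634/26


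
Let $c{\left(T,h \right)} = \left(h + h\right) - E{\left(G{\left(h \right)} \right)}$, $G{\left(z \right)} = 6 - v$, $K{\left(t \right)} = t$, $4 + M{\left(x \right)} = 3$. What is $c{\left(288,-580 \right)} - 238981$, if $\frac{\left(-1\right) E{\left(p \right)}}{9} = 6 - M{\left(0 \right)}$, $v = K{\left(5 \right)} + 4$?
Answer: $-240078$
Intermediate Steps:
$M{\left(x \right)} = -1$ ($M{\left(x \right)} = -4 + 3 = -1$)
$v = 9$ ($v = 5 + 4 = 9$)
$G{\left(z \right)} = -3$ ($G{\left(z \right)} = 6 - 9 = -3$)
$E{\left(p \right)} = -63$ ($E{\left(p \right)} = - 9 \left(6 - -1\right) = - 9 \left(6 + 1\right) = \left(-9\right) 7 = -63$)
$c{\left(T,h \right)} = 63 + 2 h$ ($c{\left(T,h \right)} = \left(h + h\right) - -63 = 2 h + 63 = 63 + 2 h$)
$c{\left(288,-580 \right)} - 238981 = \left(63 + 2 \left(-580\right)\right) - 238981 = \left(63 - 1160\right) - 238981 = -1097 - 238981 = -240078$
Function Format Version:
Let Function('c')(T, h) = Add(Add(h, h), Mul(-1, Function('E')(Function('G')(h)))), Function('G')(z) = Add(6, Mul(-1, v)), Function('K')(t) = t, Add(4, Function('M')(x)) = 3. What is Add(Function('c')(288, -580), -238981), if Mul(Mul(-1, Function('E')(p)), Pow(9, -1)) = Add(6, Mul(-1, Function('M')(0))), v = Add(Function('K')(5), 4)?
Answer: -240078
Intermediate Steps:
Function('M')(x) = -1 (Function('M')(x) = Add(-4, 3) = -1)
v = 9 (v = Add(5, 4) = 9)
Function('G')(z) = -3 (Function('G')(z) = Add(6, Mul(-1, 9)) = Add(6, -9) = -3)
Function('E')(p) = -63 (Function('E')(p) = Mul(-9, Add(6, Mul(-1, -1))) = Mul(-9, Add(6, 1)) = Mul(-9, 7) = -63)
Function('c')(T, h) = Add(63, Mul(2, h)) (Function('c')(T, h) = Add(Add(h, h), Mul(-1, -63)) = Add(Mul(2, h), 63) = Add(63, Mul(2, h)))
Add(Function('c')(288, -580), -238981) = Add(Add(63, Mul(2, -580)), -238981) = Add(Add(63, -1160), -238981) = Add(-1097, -238981) = -240078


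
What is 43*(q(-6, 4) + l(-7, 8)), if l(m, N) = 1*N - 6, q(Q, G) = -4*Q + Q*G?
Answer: 86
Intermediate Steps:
q(Q, G) = -4*Q + G*Q
l(m, N) = -6 + N (l(m, N) = N - 6 = -6 + N)
43*(q(-6, 4) + l(-7, 8)) = 43*(-6*(-4 + 4) + (-6 + 8)) = 43*(-6*0 + 2) = 43*(0 + 2) = 43*2 = 86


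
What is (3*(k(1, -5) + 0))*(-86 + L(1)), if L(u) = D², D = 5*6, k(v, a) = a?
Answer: -12210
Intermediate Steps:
D = 30
L(u) = 900 (L(u) = 30² = 900)
(3*(k(1, -5) + 0))*(-86 + L(1)) = (3*(-5 + 0))*(-86 + 900) = (3*(-5))*814 = -15*814 = -12210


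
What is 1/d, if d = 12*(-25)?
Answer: -1/300 ≈ -0.0033333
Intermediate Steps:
d = -300
1/d = 1/(-300) = -1/300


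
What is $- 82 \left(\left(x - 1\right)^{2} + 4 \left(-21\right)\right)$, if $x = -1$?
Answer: $6560$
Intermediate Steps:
$- 82 \left(\left(x - 1\right)^{2} + 4 \left(-21\right)\right) = - 82 \left(\left(-1 - 1\right)^{2} + 4 \left(-21\right)\right) = - 82 \left(\left(-2\right)^{2} - 84\right) = - 82 \left(4 - 84\right) = \left(-82\right) \left(-80\right) = 6560$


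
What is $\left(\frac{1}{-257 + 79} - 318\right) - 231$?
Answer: $- \frac{97723}{178} \approx -549.01$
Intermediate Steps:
$\left(\frac{1}{-257 + 79} - 318\right) - 231 = \left(\frac{1}{-178} - 318\right) - 231 = \left(- \frac{1}{178} - 318\right) - 231 = - \frac{56605}{178} - 231 = - \frac{97723}{178}$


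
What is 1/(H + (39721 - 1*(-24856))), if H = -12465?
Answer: 1/52112 ≈ 1.9189e-5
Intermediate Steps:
1/(H + (39721 - 1*(-24856))) = 1/(-12465 + (39721 - 1*(-24856))) = 1/(-12465 + (39721 + 24856)) = 1/(-12465 + 64577) = 1/52112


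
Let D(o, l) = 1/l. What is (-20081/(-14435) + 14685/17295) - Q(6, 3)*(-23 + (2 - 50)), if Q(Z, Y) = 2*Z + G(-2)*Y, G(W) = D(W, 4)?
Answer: 60415453687/66574220 ≈ 907.49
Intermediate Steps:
G(W) = 1/4
Q(Z, Y) = 2*Z + Y/4
(-20081/(-14435) + 14685/17295) - Q(6, 3)*(-23 + (2 - 50)) = (-20081/(-14435) + 14685/17295) - (2*6 + (1/4)*3)*(-23 + (2 - 50)) = (-20081*(-1/14435) + 14685*(1/17295)) - (12 + 3/4)*(-23 - 48) = (20081/14435 + 979/1153) - 51*(-71)/4 = 37285258/16643555 - 1*(-3621/4) = 37285258/16643555 + 3621/4 = 60415453687/66574220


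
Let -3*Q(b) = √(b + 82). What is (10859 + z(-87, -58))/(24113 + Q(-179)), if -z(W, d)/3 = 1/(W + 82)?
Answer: 5891794533/13082327545 + 81447*I*√97/13082327545 ≈ 0.45036 + 6.1316e-5*I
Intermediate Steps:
z(W, d) = -3/(82 + W) (z(W, d) = -3/(W + 82) = -3/(82 + W))
Q(b) = -√(82 + b)/3 (Q(b) = -√(b + 82)/3 = -√(82 + b)/3)
(10859 + z(-87, -58))/(24113 + Q(-179)) = (10859 - 3/(82 - 87))/(24113 - √(82 - 179)/3) = (10859 - 3/(-5))/(24113 - I*√97/3) = (10859 - 3*(-⅕))/(24113 - I*√97/3) = (10859 + ⅗)/(24113 - I*√97/3) = 54298/(5*(24113 - I*√97/3))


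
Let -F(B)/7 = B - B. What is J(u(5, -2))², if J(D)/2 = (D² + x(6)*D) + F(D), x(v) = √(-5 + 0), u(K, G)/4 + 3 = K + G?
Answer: 0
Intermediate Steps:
F(B) = 0 (F(B) = -7*(B - B) = -7*0 = 0)
u(K, G) = -12 + 4*G + 4*K (u(K, G) = -12 + 4*(K + G) = -12 + 4*(G + K) = -12 + (4*G + 4*K) = -12 + 4*G + 4*K)
x(v) = I*√5 (x(v) = √(-5) = I*√5)
J(D) = 2*D² + 2*I*D*√5 (J(D) = 2*((D² + (I*√5)*D) + 0) = 2*((D² + I*D*√5) + 0) = 2*(D² + I*D*√5) = 2*D² + 2*I*D*√5)
J(u(5, -2))² = (2*(-12 + 4*(-2) + 4*5)*((-12 + 4*(-2) + 4*5) + I*√5))² = (2*(-12 - 8 + 20)*((-12 - 8 + 20) + I*√5))² = (2*0*(0 + I*√5))² = (2*0*(I*√5))² = 0² = 0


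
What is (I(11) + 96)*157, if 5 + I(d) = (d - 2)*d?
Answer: 29830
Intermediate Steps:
I(d) = -5 + d*(-2 + d) (I(d) = -5 + (d - 2)*d = -5 + (-2 + d)*d = -5 + d*(-2 + d))
(I(11) + 96)*157 = ((-5 + 11² - 2*11) + 96)*157 = ((-5 + 121 - 22) + 96)*157 = (94 + 96)*157 = 190*157 = 29830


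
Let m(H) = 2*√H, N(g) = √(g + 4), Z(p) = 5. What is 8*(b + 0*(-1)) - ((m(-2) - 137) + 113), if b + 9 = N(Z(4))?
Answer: -24 - 2*I*√2 ≈ -24.0 - 2.8284*I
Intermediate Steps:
N(g) = √(4 + g)
b = -6 (b = -9 + √(4 + 5) = -9 + √9 = -9 + 3 = -6)
8*(b + 0*(-1)) - ((m(-2) - 137) + 113) = 8*(-6 + 0*(-1)) - ((2*√(-2) - 137) + 113) = 8*(-6 + 0) - ((2*(I*√2) - 137) + 113) = 8*(-6) - ((2*I*√2 - 137) + 113) = -48 - ((-137 + 2*I*√2) + 113) = -48 - (-24 + 2*I*√2) = -48 + (24 - 2*I*√2) = -24 - 2*I*√2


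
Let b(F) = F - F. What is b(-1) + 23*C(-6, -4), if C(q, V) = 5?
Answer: 115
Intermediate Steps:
b(F) = 0
b(-1) + 23*C(-6, -4) = 0 + 23*5 = 0 + 115 = 115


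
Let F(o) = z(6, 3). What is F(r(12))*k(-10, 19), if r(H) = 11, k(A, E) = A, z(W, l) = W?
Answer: -60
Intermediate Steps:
F(o) = 6
F(r(12))*k(-10, 19) = 6*(-10) = -60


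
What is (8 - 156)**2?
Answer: 21904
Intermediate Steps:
(8 - 156)**2 = (-148)**2 = 21904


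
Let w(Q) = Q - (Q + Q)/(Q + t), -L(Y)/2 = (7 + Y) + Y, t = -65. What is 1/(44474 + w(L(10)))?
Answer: 119/5285872 ≈ 2.2513e-5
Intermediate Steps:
L(Y) = -14 - 4*Y (L(Y) = -2*((7 + Y) + Y) = -2*(7 + 2*Y) = -14 - 4*Y)
w(Q) = Q - 2*Q/(-65 + Q) (w(Q) = Q - (Q + Q)/(Q - 65) = Q - 2*Q/(-65 + Q))
1/(44474 + w(L(10))) = 1/(44474 + (-14 - 4*10)*(-67 + (-14 - 4*10))/(-65 + (-14 - 4*10))) = 1/(44474 + (-14 - 40)*(-67 + (-14 - 40))/(-65 + (-14 - 40))) = 1/(44474 - 54*(-67 - 54)/(-65 - 54)) = 1/(44474 - 54*(-121)/(-119)) = 1/(44474 - 54*(-1/119)*(-121)) = 1/(44474 - 6534/119) = 1/(5285872/119) = 119/5285872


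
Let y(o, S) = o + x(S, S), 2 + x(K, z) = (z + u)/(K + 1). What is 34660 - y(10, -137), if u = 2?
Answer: 4712537/136 ≈ 34651.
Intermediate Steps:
x(K, z) = -2 + (2 + z)/(1 + K) (x(K, z) = -2 + (z + 2)/(K + 1) = -2 + (2 + z)/(1 + K))
y(o, S) = o - S/(1 + S) (y(o, S) = o + (S - 2*S)/(1 + S) = o + (-S)/(1 + S) = o - S/(1 + S))
34660 - y(10, -137) = 34660 - (-1*(-137) + 10*(1 - 137))/(1 - 137) = 34660 - (137 + 10*(-136))/(-136) = 34660 - (-1)*(137 - 1360)/136 = 34660 - (-1)*(-1223)/136 = 34660 - 1*1223/136 = 34660 - 1223/136 = 4712537/136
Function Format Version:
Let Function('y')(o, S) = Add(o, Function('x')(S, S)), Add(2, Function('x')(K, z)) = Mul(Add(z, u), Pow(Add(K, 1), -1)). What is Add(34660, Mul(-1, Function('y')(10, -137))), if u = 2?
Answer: Rational(4712537, 136) ≈ 34651.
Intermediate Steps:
Function('x')(K, z) = Add(-2, Mul(Pow(Add(1, K), -1), Add(2, z))) (Function('x')(K, z) = Add(-2, Mul(Add(z, 2), Pow(Add(K, 1), -1))) = Add(-2, Mul(Add(2, z), Pow(Add(1, K), -1))) = Add(-2, Mul(Pow(Add(1, K), -1), Add(2, z))))
Function('y')(o, S) = Add(o, Mul(-1, S, Pow(Add(1, S), -1))) (Function('y')(o, S) = Add(o, Mul(Pow(Add(1, S), -1), Add(S, Mul(-2, S)))) = Add(o, Mul(Pow(Add(1, S), -1), Mul(-1, S))) = Add(o, Mul(-1, S, Pow(Add(1, S), -1))))
Add(34660, Mul(-1, Function('y')(10, -137))) = Add(34660, Mul(-1, Mul(Pow(Add(1, -137), -1), Add(Mul(-1, -137), Mul(10, Add(1, -137)))))) = Add(34660, Mul(-1, Mul(Pow(-136, -1), Add(137, Mul(10, -136))))) = Add(34660, Mul(-1, Mul(Rational(-1, 136), Add(137, -1360)))) = Add(34660, Mul(-1, Mul(Rational(-1, 136), -1223))) = Add(34660, Mul(-1, Rational(1223, 136))) = Add(34660, Rational(-1223, 136)) = Rational(4712537, 136)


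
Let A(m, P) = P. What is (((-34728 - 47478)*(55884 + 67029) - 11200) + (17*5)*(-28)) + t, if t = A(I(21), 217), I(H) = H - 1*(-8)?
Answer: -10104199441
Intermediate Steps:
I(H) = 8 + H (I(H) = H + 8 = 8 + H)
t = 217
(((-34728 - 47478)*(55884 + 67029) - 11200) + (17*5)*(-28)) + t = (((-34728 - 47478)*(55884 + 67029) - 11200) + (17*5)*(-28)) + 217 = ((-82206*122913 - 11200) + 85*(-28)) + 217 = ((-10104186078 - 11200) - 2380) + 217 = (-10104197278 - 2380) + 217 = -10104199658 + 217 = -10104199441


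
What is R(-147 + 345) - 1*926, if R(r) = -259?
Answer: -1185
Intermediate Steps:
R(-147 + 345) - 1*926 = -259 - 1*926 = -259 - 926 = -1185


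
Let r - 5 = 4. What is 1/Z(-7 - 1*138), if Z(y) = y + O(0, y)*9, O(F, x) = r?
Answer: -1/64 ≈ -0.015625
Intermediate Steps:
r = 9 (r = 5 + 4 = 9)
O(F, x) = 9
Z(y) = 81 + y (Z(y) = y + 9*9 = y + 81 = 81 + y)
1/Z(-7 - 1*138) = 1/(81 + (-7 - 1*138)) = 1/(81 + (-7 - 138)) = 1/(81 - 145) = 1/(-64) = -1/64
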